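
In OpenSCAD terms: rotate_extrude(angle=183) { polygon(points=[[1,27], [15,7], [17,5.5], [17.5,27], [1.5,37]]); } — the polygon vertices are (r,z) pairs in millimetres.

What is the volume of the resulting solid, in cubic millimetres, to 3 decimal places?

Volume = 8794.349 mm³

Profile (r,z), 5 vertices: (1,27) (15,7) (17,5.5) (17.5,27) (1.5,37)
edge 0: (1,27)→(15,7)  cross = 1·7 − 15·27 = -398.0000; (r_i+r_j)·cross = 16·-398.0000 = -6368.0000
edge 1: (15,7)→(17,5.5)  cross = 15·5.5 − 17·7 = -36.5000; (r_i+r_j)·cross = 32·-36.5000 = -1168.0000
edge 2: (17,5.5)→(17.5,27)  cross = 17·27 − 17.5·5.5 = 362.7500; (r_i+r_j)·cross = 34.5·362.7500 = 12514.8750
edge 3: (17.5,27)→(1.5,37)  cross = 17.5·37 − 1.5·27 = 607.0000; (r_i+r_j)·cross = 19·607.0000 = 11533.0000
edge 4: (1.5,37)→(1,27)  cross = 1.5·27 − 1·37 = 3.5000; (r_i+r_j)·cross = 2.5·3.5000 = 8.7500
Σcross = 538.7500 → A = |Σcross|/2 = 269.3750 mm²
Σ(r_i+r_j)·cross = 16520.6250 → first moment M = |Σ|/6 = 2753.4375
R_c = M/A = 2753.4375/269.3750 = 10.2216 mm
θ = 183° = 3.193953 rad
V = θ·R_c·A = 3.193953·10.2216·269.3750 = 8794.349 mm³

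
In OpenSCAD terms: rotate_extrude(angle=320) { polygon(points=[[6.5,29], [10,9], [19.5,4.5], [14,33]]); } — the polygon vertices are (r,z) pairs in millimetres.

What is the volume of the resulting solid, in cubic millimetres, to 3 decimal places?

Profile (r,z), 4 vertices: (6.5,29) (10,9) (19.5,4.5) (14,33)
edge 0: (6.5,29)→(10,9)  cross = 6.5·9 − 10·29 = -231.5000; (r_i+r_j)·cross = 16.5·-231.5000 = -3819.7500
edge 1: (10,9)→(19.5,4.5)  cross = 10·4.5 − 19.5·9 = -130.5000; (r_i+r_j)·cross = 29.5·-130.5000 = -3849.7500
edge 2: (19.5,4.5)→(14,33)  cross = 19.5·33 − 14·4.5 = 580.5000; (r_i+r_j)·cross = 33.5·580.5000 = 19446.7500
edge 3: (14,33)→(6.5,29)  cross = 14·29 − 6.5·33 = 191.5000; (r_i+r_j)·cross = 20.5·191.5000 = 3925.7500
Σcross = 410.0000 → A = |Σcross|/2 = 205.0000 mm²
Σ(r_i+r_j)·cross = 15703.0000 → first moment M = |Σ|/6 = 2617.1667
R_c = M/A = 2617.1667/205.0000 = 12.7667 mm
θ = 320° = 5.585054 rad
V = θ·R_c·A = 5.585054·12.7667·205.0000 = 14617.016 mm³

Volume = 14617.016 mm³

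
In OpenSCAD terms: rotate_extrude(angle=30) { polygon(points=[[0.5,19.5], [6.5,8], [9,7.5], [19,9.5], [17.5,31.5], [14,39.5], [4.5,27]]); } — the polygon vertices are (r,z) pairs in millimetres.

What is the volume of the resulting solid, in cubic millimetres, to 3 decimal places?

Volume = 2174.702 mm³

Profile (r,z), 7 vertices: (0.5,19.5) (6.5,8) (9,7.5) (19,9.5) (17.5,31.5) (14,39.5) (4.5,27)
edge 0: (0.5,19.5)→(6.5,8)  cross = 0.5·8 − 6.5·19.5 = -122.7500; (r_i+r_j)·cross = 7·-122.7500 = -859.2500
edge 1: (6.5,8)→(9,7.5)  cross = 6.5·7.5 − 9·8 = -23.2500; (r_i+r_j)·cross = 15.5·-23.2500 = -360.3750
edge 2: (9,7.5)→(19,9.5)  cross = 9·9.5 − 19·7.5 = -57.0000; (r_i+r_j)·cross = 28·-57.0000 = -1596.0000
edge 3: (19,9.5)→(17.5,31.5)  cross = 19·31.5 − 17.5·9.5 = 432.2500; (r_i+r_j)·cross = 36.5·432.2500 = 15777.1250
edge 4: (17.5,31.5)→(14,39.5)  cross = 17.5·39.5 − 14·31.5 = 250.2500; (r_i+r_j)·cross = 31.5·250.2500 = 7882.8750
edge 5: (14,39.5)→(4.5,27)  cross = 14·27 − 4.5·39.5 = 200.2500; (r_i+r_j)·cross = 18.5·200.2500 = 3704.6250
edge 6: (4.5,27)→(0.5,19.5)  cross = 4.5·19.5 − 0.5·27 = 74.2500; (r_i+r_j)·cross = 5·74.2500 = 371.2500
Σcross = 754.0000 → A = |Σcross|/2 = 377.0000 mm²
Σ(r_i+r_j)·cross = 24920.2500 → first moment M = |Σ|/6 = 4153.3750
R_c = M/A = 4153.3750/377.0000 = 11.0169 mm
θ = 30° = 0.523599 rad
V = θ·R_c·A = 0.523599·11.0169·377.0000 = 2174.702 mm³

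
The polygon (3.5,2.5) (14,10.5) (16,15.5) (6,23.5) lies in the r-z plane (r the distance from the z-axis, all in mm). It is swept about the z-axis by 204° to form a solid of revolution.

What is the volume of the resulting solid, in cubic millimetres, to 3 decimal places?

Profile (r,z), 4 vertices: (3.5,2.5) (14,10.5) (16,15.5) (6,23.5)
edge 0: (3.5,2.5)→(14,10.5)  cross = 3.5·10.5 − 14·2.5 = 1.7500; (r_i+r_j)·cross = 17.5·1.7500 = 30.6250
edge 1: (14,10.5)→(16,15.5)  cross = 14·15.5 − 16·10.5 = 49.0000; (r_i+r_j)·cross = 30·49.0000 = 1470.0000
edge 2: (16,15.5)→(6,23.5)  cross = 16·23.5 − 6·15.5 = 283.0000; (r_i+r_j)·cross = 22·283.0000 = 6226.0000
edge 3: (6,23.5)→(3.5,2.5)  cross = 6·2.5 − 3.5·23.5 = -67.2500; (r_i+r_j)·cross = 9.5·-67.2500 = -638.8750
Σcross = 266.5000 → A = |Σcross|/2 = 133.2500 mm²
Σ(r_i+r_j)·cross = 7087.7500 → first moment M = |Σ|/6 = 1181.2917
R_c = M/A = 1181.2917/133.2500 = 8.8652 mm
θ = 204° = 3.560472 rad
V = θ·R_c·A = 3.560472·8.8652·133.2500 = 4205.956 mm³

Volume = 4205.956 mm³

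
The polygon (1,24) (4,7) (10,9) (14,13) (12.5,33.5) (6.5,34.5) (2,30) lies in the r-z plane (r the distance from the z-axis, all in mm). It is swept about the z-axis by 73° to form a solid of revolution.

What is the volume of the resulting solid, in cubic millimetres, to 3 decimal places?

Profile (r,z), 7 vertices: (1,24) (4,7) (10,9) (14,13) (12.5,33.5) (6.5,34.5) (2,30)
edge 0: (1,24)→(4,7)  cross = 1·7 − 4·24 = -89.0000; (r_i+r_j)·cross = 5·-89.0000 = -445.0000
edge 1: (4,7)→(10,9)  cross = 4·9 − 10·7 = -34.0000; (r_i+r_j)·cross = 14·-34.0000 = -476.0000
edge 2: (10,9)→(14,13)  cross = 10·13 − 14·9 = 4.0000; (r_i+r_j)·cross = 24·4.0000 = 96.0000
edge 3: (14,13)→(12.5,33.5)  cross = 14·33.5 − 12.5·13 = 306.5000; (r_i+r_j)·cross = 26.5·306.5000 = 8122.2500
edge 4: (12.5,33.5)→(6.5,34.5)  cross = 12.5·34.5 − 6.5·33.5 = 213.5000; (r_i+r_j)·cross = 19·213.5000 = 4056.5000
edge 5: (6.5,34.5)→(2,30)  cross = 6.5·30 − 2·34.5 = 126.0000; (r_i+r_j)·cross = 8.5·126.0000 = 1071.0000
edge 6: (2,30)→(1,24)  cross = 2·24 − 1·30 = 18.0000; (r_i+r_j)·cross = 3·18.0000 = 54.0000
Σcross = 545.0000 → A = |Σcross|/2 = 272.5000 mm²
Σ(r_i+r_j)·cross = 12478.7500 → first moment M = |Σ|/6 = 2079.7917
R_c = M/A = 2079.7917/272.5000 = 7.6323 mm
θ = 73° = 1.274090 rad
V = θ·R_c·A = 1.274090·7.6323·272.5000 = 2649.843 mm³

Volume = 2649.843 mm³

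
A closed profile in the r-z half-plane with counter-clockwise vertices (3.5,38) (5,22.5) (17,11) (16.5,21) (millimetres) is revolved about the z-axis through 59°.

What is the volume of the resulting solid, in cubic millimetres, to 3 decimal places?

Volume = 1510.056 mm³

Profile (r,z), 4 vertices: (3.5,38) (5,22.5) (17,11) (16.5,21)
edge 0: (3.5,38)→(5,22.5)  cross = 3.5·22.5 − 5·38 = -111.2500; (r_i+r_j)·cross = 8.5·-111.2500 = -945.6250
edge 1: (5,22.5)→(17,11)  cross = 5·11 − 17·22.5 = -327.5000; (r_i+r_j)·cross = 22·-327.5000 = -7205.0000
edge 2: (17,11)→(16.5,21)  cross = 17·21 − 16.5·11 = 175.5000; (r_i+r_j)·cross = 33.5·175.5000 = 5879.2500
edge 3: (16.5,21)→(3.5,38)  cross = 16.5·38 − 3.5·21 = 553.5000; (r_i+r_j)·cross = 20·553.5000 = 11070.0000
Σcross = 290.2500 → A = |Σcross|/2 = 145.1250 mm²
Σ(r_i+r_j)·cross = 8798.6250 → first moment M = |Σ|/6 = 1466.4375
R_c = M/A = 1466.4375/145.1250 = 10.1047 mm
θ = 59° = 1.029744 rad
V = θ·R_c·A = 1.029744·10.1047·145.1250 = 1510.056 mm³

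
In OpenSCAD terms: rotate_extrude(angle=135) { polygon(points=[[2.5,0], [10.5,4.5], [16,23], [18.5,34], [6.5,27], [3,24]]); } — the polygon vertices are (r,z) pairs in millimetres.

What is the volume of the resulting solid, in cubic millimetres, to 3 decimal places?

Volume = 6311.165 mm³

Profile (r,z), 6 vertices: (2.5,0) (10.5,4.5) (16,23) (18.5,34) (6.5,27) (3,24)
edge 0: (2.5,0)→(10.5,4.5)  cross = 2.5·4.5 − 10.5·0 = 11.2500; (r_i+r_j)·cross = 13·11.2500 = 146.2500
edge 1: (10.5,4.5)→(16,23)  cross = 10.5·23 − 16·4.5 = 169.5000; (r_i+r_j)·cross = 26.5·169.5000 = 4491.7500
edge 2: (16,23)→(18.5,34)  cross = 16·34 − 18.5·23 = 118.5000; (r_i+r_j)·cross = 34.5·118.5000 = 4088.2500
edge 3: (18.5,34)→(6.5,27)  cross = 18.5·27 − 6.5·34 = 278.5000; (r_i+r_j)·cross = 25·278.5000 = 6962.5000
edge 4: (6.5,27)→(3,24)  cross = 6.5·24 − 3·27 = 75.0000; (r_i+r_j)·cross = 9.5·75.0000 = 712.5000
edge 5: (3,24)→(2.5,0)  cross = 3·0 − 2.5·24 = -60.0000; (r_i+r_j)·cross = 5.5·-60.0000 = -330.0000
Σcross = 592.7500 → A = |Σcross|/2 = 296.3750 mm²
Σ(r_i+r_j)·cross = 16071.2500 → first moment M = |Σ|/6 = 2678.5417
R_c = M/A = 2678.5417/296.3750 = 9.0377 mm
θ = 135° = 2.356194 rad
V = θ·R_c·A = 2.356194·9.0377·296.3750 = 6311.165 mm³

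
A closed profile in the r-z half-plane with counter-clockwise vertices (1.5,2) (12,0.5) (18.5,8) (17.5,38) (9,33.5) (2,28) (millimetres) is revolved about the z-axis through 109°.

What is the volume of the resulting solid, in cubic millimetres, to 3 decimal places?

Profile (r,z), 6 vertices: (1.5,2) (12,0.5) (18.5,8) (17.5,38) (9,33.5) (2,28)
edge 0: (1.5,2)→(12,0.5)  cross = 1.5·0.5 − 12·2 = -23.2500; (r_i+r_j)·cross = 13.5·-23.2500 = -313.8750
edge 1: (12,0.5)→(18.5,8)  cross = 12·8 − 18.5·0.5 = 86.7500; (r_i+r_j)·cross = 30.5·86.7500 = 2645.8750
edge 2: (18.5,8)→(17.5,38)  cross = 18.5·38 − 17.5·8 = 563.0000; (r_i+r_j)·cross = 36·563.0000 = 20268.0000
edge 3: (17.5,38)→(9,33.5)  cross = 17.5·33.5 − 9·38 = 244.2500; (r_i+r_j)·cross = 26.5·244.2500 = 6472.6250
edge 4: (9,33.5)→(2,28)  cross = 9·28 − 2·33.5 = 185.0000; (r_i+r_j)·cross = 11·185.0000 = 2035.0000
edge 5: (2,28)→(1.5,2)  cross = 2·2 − 1.5·28 = -38.0000; (r_i+r_j)·cross = 3.5·-38.0000 = -133.0000
Σcross = 1017.7500 → A = |Σcross|/2 = 508.8750 mm²
Σ(r_i+r_j)·cross = 30974.6250 → first moment M = |Σ|/6 = 5162.4375
R_c = M/A = 5162.4375/508.8750 = 10.1448 mm
θ = 109° = 1.902409 rad
V = θ·R_c·A = 1.902409·10.1448·508.8750 = 9821.067 mm³

Volume = 9821.067 mm³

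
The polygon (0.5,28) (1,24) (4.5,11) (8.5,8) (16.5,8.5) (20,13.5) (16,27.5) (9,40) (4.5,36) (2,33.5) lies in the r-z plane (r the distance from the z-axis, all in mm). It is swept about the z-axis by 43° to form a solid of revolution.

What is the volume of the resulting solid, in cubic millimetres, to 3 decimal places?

Volume = 2941.567 mm³

Profile (r,z), 10 vertices: (0.5,28) (1,24) (4.5,11) (8.5,8) (16.5,8.5) (20,13.5) (16,27.5) (9,40) (4.5,36) (2,33.5)
edge 0: (0.5,28)→(1,24)  cross = 0.5·24 − 1·28 = -16.0000; (r_i+r_j)·cross = 1.5·-16.0000 = -24.0000
edge 1: (1,24)→(4.5,11)  cross = 1·11 − 4.5·24 = -97.0000; (r_i+r_j)·cross = 5.5·-97.0000 = -533.5000
edge 2: (4.5,11)→(8.5,8)  cross = 4.5·8 − 8.5·11 = -57.5000; (r_i+r_j)·cross = 13·-57.5000 = -747.5000
edge 3: (8.5,8)→(16.5,8.5)  cross = 8.5·8.5 − 16.5·8 = -59.7500; (r_i+r_j)·cross = 25·-59.7500 = -1493.7500
edge 4: (16.5,8.5)→(20,13.5)  cross = 16.5·13.5 − 20·8.5 = 52.7500; (r_i+r_j)·cross = 36.5·52.7500 = 1925.3750
edge 5: (20,13.5)→(16,27.5)  cross = 20·27.5 − 16·13.5 = 334.0000; (r_i+r_j)·cross = 36·334.0000 = 12024.0000
edge 6: (16,27.5)→(9,40)  cross = 16·40 − 9·27.5 = 392.5000; (r_i+r_j)·cross = 25·392.5000 = 9812.5000
edge 7: (9,40)→(4.5,36)  cross = 9·36 − 4.5·40 = 144.0000; (r_i+r_j)·cross = 13.5·144.0000 = 1944.0000
edge 8: (4.5,36)→(2,33.5)  cross = 4.5·33.5 − 2·36 = 78.7500; (r_i+r_j)·cross = 6.5·78.7500 = 511.8750
edge 9: (2,33.5)→(0.5,28)  cross = 2·28 − 0.5·33.5 = 39.2500; (r_i+r_j)·cross = 2.5·39.2500 = 98.1250
Σcross = 811.0000 → A = |Σcross|/2 = 405.5000 mm²
Σ(r_i+r_j)·cross = 23517.1250 → first moment M = |Σ|/6 = 3919.5208
R_c = M/A = 3919.5208/405.5000 = 9.6659 mm
θ = 43° = 0.750492 rad
V = θ·R_c·A = 0.750492·9.6659·405.5000 = 2941.567 mm³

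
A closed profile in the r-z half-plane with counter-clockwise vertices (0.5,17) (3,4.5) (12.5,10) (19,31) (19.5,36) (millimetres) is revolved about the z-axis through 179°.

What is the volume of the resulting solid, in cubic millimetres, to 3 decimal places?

Profile (r,z), 5 vertices: (0.5,17) (3,4.5) (12.5,10) (19,31) (19.5,36)
edge 0: (0.5,17)→(3,4.5)  cross = 0.5·4.5 − 3·17 = -48.7500; (r_i+r_j)·cross = 3.5·-48.7500 = -170.6250
edge 1: (3,4.5)→(12.5,10)  cross = 3·10 − 12.5·4.5 = -26.2500; (r_i+r_j)·cross = 15.5·-26.2500 = -406.8750
edge 2: (12.5,10)→(19,31)  cross = 12.5·31 − 19·10 = 197.5000; (r_i+r_j)·cross = 31.5·197.5000 = 6221.2500
edge 3: (19,31)→(19.5,36)  cross = 19·36 − 19.5·31 = 79.5000; (r_i+r_j)·cross = 38.5·79.5000 = 3060.7500
edge 4: (19.5,36)→(0.5,17)  cross = 19.5·17 − 0.5·36 = 313.5000; (r_i+r_j)·cross = 20·313.5000 = 6270.0000
Σcross = 515.5000 → A = |Σcross|/2 = 257.7500 mm²
Σ(r_i+r_j)·cross = 14974.5000 → first moment M = |Σ|/6 = 2495.7500
R_c = M/A = 2495.7500/257.7500 = 9.6828 mm
θ = 179° = 3.124139 rad
V = θ·R_c·A = 3.124139·9.6828·257.7500 = 7797.071 mm³

Volume = 7797.071 mm³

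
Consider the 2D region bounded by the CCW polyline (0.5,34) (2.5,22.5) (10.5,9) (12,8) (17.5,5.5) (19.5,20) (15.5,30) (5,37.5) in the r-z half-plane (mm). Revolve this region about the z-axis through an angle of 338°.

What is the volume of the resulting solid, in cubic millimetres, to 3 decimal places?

Profile (r,z), 8 vertices: (0.5,34) (2.5,22.5) (10.5,9) (12,8) (17.5,5.5) (19.5,20) (15.5,30) (5,37.5)
edge 0: (0.5,34)→(2.5,22.5)  cross = 0.5·22.5 − 2.5·34 = -73.7500; (r_i+r_j)·cross = 3·-73.7500 = -221.2500
edge 1: (2.5,22.5)→(10.5,9)  cross = 2.5·9 − 10.5·22.5 = -213.7500; (r_i+r_j)·cross = 13·-213.7500 = -2778.7500
edge 2: (10.5,9)→(12,8)  cross = 10.5·8 − 12·9 = -24.0000; (r_i+r_j)·cross = 22.5·-24.0000 = -540.0000
edge 3: (12,8)→(17.5,5.5)  cross = 12·5.5 − 17.5·8 = -74.0000; (r_i+r_j)·cross = 29.5·-74.0000 = -2183.0000
edge 4: (17.5,5.5)→(19.5,20)  cross = 17.5·20 − 19.5·5.5 = 242.7500; (r_i+r_j)·cross = 37·242.7500 = 8981.7500
edge 5: (19.5,20)→(15.5,30)  cross = 19.5·30 − 15.5·20 = 275.0000; (r_i+r_j)·cross = 35·275.0000 = 9625.0000
edge 6: (15.5,30)→(5,37.5)  cross = 15.5·37.5 − 5·30 = 431.2500; (r_i+r_j)·cross = 20.5·431.2500 = 8840.6250
edge 7: (5,37.5)→(0.5,34)  cross = 5·34 − 0.5·37.5 = 151.2500; (r_i+r_j)·cross = 5.5·151.2500 = 831.8750
Σcross = 714.7500 → A = |Σcross|/2 = 357.3750 mm²
Σ(r_i+r_j)·cross = 22556.2500 → first moment M = |Σ|/6 = 3759.3750
R_c = M/A = 3759.3750/357.3750 = 10.5194 mm
θ = 338° = 5.899213 rad
V = θ·R_c·A = 5.899213·10.5194·357.3750 = 22177.353 mm³

Volume = 22177.353 mm³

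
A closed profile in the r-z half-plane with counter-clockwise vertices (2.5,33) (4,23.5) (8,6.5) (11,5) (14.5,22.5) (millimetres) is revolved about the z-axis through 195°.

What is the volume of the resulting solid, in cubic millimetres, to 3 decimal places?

Volume = 4890.745 mm³

Profile (r,z), 5 vertices: (2.5,33) (4,23.5) (8,6.5) (11,5) (14.5,22.5)
edge 0: (2.5,33)→(4,23.5)  cross = 2.5·23.5 − 4·33 = -73.2500; (r_i+r_j)·cross = 6.5·-73.2500 = -476.1250
edge 1: (4,23.5)→(8,6.5)  cross = 4·6.5 − 8·23.5 = -162.0000; (r_i+r_j)·cross = 12·-162.0000 = -1944.0000
edge 2: (8,6.5)→(11,5)  cross = 8·5 − 11·6.5 = -31.5000; (r_i+r_j)·cross = 19·-31.5000 = -598.5000
edge 3: (11,5)→(14.5,22.5)  cross = 11·22.5 − 14.5·5 = 175.0000; (r_i+r_j)·cross = 25.5·175.0000 = 4462.5000
edge 4: (14.5,22.5)→(2.5,33)  cross = 14.5·33 − 2.5·22.5 = 422.2500; (r_i+r_j)·cross = 17·422.2500 = 7178.2500
Σcross = 330.5000 → A = |Σcross|/2 = 165.2500 mm²
Σ(r_i+r_j)·cross = 8622.1250 → first moment M = |Σ|/6 = 1437.0208
R_c = M/A = 1437.0208/165.2500 = 8.6960 mm
θ = 195° = 3.403392 rad
V = θ·R_c·A = 3.403392·8.6960·165.2500 = 4890.745 mm³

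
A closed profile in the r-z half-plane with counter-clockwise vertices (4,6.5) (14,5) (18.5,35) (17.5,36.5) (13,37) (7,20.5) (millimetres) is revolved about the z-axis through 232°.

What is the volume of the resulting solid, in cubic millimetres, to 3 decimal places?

Profile (r,z), 6 vertices: (4,6.5) (14,5) (18.5,35) (17.5,36.5) (13,37) (7,20.5)
edge 0: (4,6.5)→(14,5)  cross = 4·5 − 14·6.5 = -71.0000; (r_i+r_j)·cross = 18·-71.0000 = -1278.0000
edge 1: (14,5)→(18.5,35)  cross = 14·35 − 18.5·5 = 397.5000; (r_i+r_j)·cross = 32.5·397.5000 = 12918.7500
edge 2: (18.5,35)→(17.5,36.5)  cross = 18.5·36.5 − 17.5·35 = 62.7500; (r_i+r_j)·cross = 36·62.7500 = 2259.0000
edge 3: (17.5,36.5)→(13,37)  cross = 17.5·37 − 13·36.5 = 173.0000; (r_i+r_j)·cross = 30.5·173.0000 = 5276.5000
edge 4: (13,37)→(7,20.5)  cross = 13·20.5 − 7·37 = 7.5000; (r_i+r_j)·cross = 20·7.5000 = 150.0000
edge 5: (7,20.5)→(4,6.5)  cross = 7·6.5 − 4·20.5 = -36.5000; (r_i+r_j)·cross = 11·-36.5000 = -401.5000
Σcross = 533.2500 → A = |Σcross|/2 = 266.6250 mm²
Σ(r_i+r_j)·cross = 18924.7500 → first moment M = |Σ|/6 = 3154.1250
R_c = M/A = 3154.1250/266.6250 = 11.8298 mm
θ = 232° = 4.049164 rad
V = θ·R_c·A = 4.049164·11.8298·266.6250 = 12771.569 mm³

Volume = 12771.569 mm³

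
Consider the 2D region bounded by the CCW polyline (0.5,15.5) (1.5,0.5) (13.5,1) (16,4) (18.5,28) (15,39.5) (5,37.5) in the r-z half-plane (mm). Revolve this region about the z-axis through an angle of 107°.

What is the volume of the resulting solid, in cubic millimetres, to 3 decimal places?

Volume = 9939.003 mm³

Profile (r,z), 7 vertices: (0.5,15.5) (1.5,0.5) (13.5,1) (16,4) (18.5,28) (15,39.5) (5,37.5)
edge 0: (0.5,15.5)→(1.5,0.5)  cross = 0.5·0.5 − 1.5·15.5 = -23.0000; (r_i+r_j)·cross = 2·-23.0000 = -46.0000
edge 1: (1.5,0.5)→(13.5,1)  cross = 1.5·1 − 13.5·0.5 = -5.2500; (r_i+r_j)·cross = 15·-5.2500 = -78.7500
edge 2: (13.5,1)→(16,4)  cross = 13.5·4 − 16·1 = 38.0000; (r_i+r_j)·cross = 29.5·38.0000 = 1121.0000
edge 3: (16,4)→(18.5,28)  cross = 16·28 − 18.5·4 = 374.0000; (r_i+r_j)·cross = 34.5·374.0000 = 12903.0000
edge 4: (18.5,28)→(15,39.5)  cross = 18.5·39.5 − 15·28 = 310.7500; (r_i+r_j)·cross = 33.5·310.7500 = 10410.1250
edge 5: (15,39.5)→(5,37.5)  cross = 15·37.5 − 5·39.5 = 365.0000; (r_i+r_j)·cross = 20·365.0000 = 7300.0000
edge 6: (5,37.5)→(0.5,15.5)  cross = 5·15.5 − 0.5·37.5 = 58.7500; (r_i+r_j)·cross = 5.5·58.7500 = 323.1250
Σcross = 1118.2500 → A = |Σcross|/2 = 559.1250 mm²
Σ(r_i+r_j)·cross = 31932.5000 → first moment M = |Σ|/6 = 5322.0833
R_c = M/A = 5322.0833/559.1250 = 9.5186 mm
θ = 107° = 1.867502 rad
V = θ·R_c·A = 1.867502·9.5186·559.1250 = 9939.003 mm³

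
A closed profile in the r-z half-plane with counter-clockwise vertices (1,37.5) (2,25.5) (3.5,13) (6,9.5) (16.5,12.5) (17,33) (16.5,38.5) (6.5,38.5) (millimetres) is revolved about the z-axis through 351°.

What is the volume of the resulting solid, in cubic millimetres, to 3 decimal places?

Volume = 22912.146 mm³

Profile (r,z), 8 vertices: (1,37.5) (2,25.5) (3.5,13) (6,9.5) (16.5,12.5) (17,33) (16.5,38.5) (6.5,38.5)
edge 0: (1,37.5)→(2,25.5)  cross = 1·25.5 − 2·37.5 = -49.5000; (r_i+r_j)·cross = 3·-49.5000 = -148.5000
edge 1: (2,25.5)→(3.5,13)  cross = 2·13 − 3.5·25.5 = -63.2500; (r_i+r_j)·cross = 5.5·-63.2500 = -347.8750
edge 2: (3.5,13)→(6,9.5)  cross = 3.5·9.5 − 6·13 = -44.7500; (r_i+r_j)·cross = 9.5·-44.7500 = -425.1250
edge 3: (6,9.5)→(16.5,12.5)  cross = 6·12.5 − 16.5·9.5 = -81.7500; (r_i+r_j)·cross = 22.5·-81.7500 = -1839.3750
edge 4: (16.5,12.5)→(17,33)  cross = 16.5·33 − 17·12.5 = 332.0000; (r_i+r_j)·cross = 33.5·332.0000 = 11122.0000
edge 5: (17,33)→(16.5,38.5)  cross = 17·38.5 − 16.5·33 = 110.0000; (r_i+r_j)·cross = 33.5·110.0000 = 3685.0000
edge 6: (16.5,38.5)→(6.5,38.5)  cross = 16.5·38.5 − 6.5·38.5 = 385.0000; (r_i+r_j)·cross = 23·385.0000 = 8855.0000
edge 7: (6.5,38.5)→(1,37.5)  cross = 6.5·37.5 − 1·38.5 = 205.2500; (r_i+r_j)·cross = 7.5·205.2500 = 1539.3750
Σcross = 793.0000 → A = |Σcross|/2 = 396.5000 mm²
Σ(r_i+r_j)·cross = 22440.5000 → first moment M = |Σ|/6 = 3740.0833
R_c = M/A = 3740.0833/396.5000 = 9.4327 mm
θ = 351° = 6.126106 rad
V = θ·R_c·A = 6.126106·9.4327·396.5000 = 22912.146 mm³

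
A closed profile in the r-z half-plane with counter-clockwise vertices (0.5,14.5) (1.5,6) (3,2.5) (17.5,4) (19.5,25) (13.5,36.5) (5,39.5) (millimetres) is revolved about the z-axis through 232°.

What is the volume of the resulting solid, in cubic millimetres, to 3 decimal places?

Volume = 21378.404 mm³

Profile (r,z), 7 vertices: (0.5,14.5) (1.5,6) (3,2.5) (17.5,4) (19.5,25) (13.5,36.5) (5,39.5)
edge 0: (0.5,14.5)→(1.5,6)  cross = 0.5·6 − 1.5·14.5 = -18.7500; (r_i+r_j)·cross = 2·-18.7500 = -37.5000
edge 1: (1.5,6)→(3,2.5)  cross = 1.5·2.5 − 3·6 = -14.2500; (r_i+r_j)·cross = 4.5·-14.2500 = -64.1250
edge 2: (3,2.5)→(17.5,4)  cross = 3·4 − 17.5·2.5 = -31.7500; (r_i+r_j)·cross = 20.5·-31.7500 = -650.8750
edge 3: (17.5,4)→(19.5,25)  cross = 17.5·25 − 19.5·4 = 359.5000; (r_i+r_j)·cross = 37·359.5000 = 13301.5000
edge 4: (19.5,25)→(13.5,36.5)  cross = 19.5·36.5 − 13.5·25 = 374.2500; (r_i+r_j)·cross = 33·374.2500 = 12350.2500
edge 5: (13.5,36.5)→(5,39.5)  cross = 13.5·39.5 − 5·36.5 = 350.7500; (r_i+r_j)·cross = 18.5·350.7500 = 6488.8750
edge 6: (5,39.5)→(0.5,14.5)  cross = 5·14.5 − 0.5·39.5 = 52.7500; (r_i+r_j)·cross = 5.5·52.7500 = 290.1250
Σcross = 1072.5000 → A = |Σcross|/2 = 536.2500 mm²
Σ(r_i+r_j)·cross = 31678.2500 → first moment M = |Σ|/6 = 5279.7083
R_c = M/A = 5279.7083/536.2500 = 9.8456 mm
θ = 232° = 4.049164 rad
V = θ·R_c·A = 4.049164·9.8456·536.2500 = 21378.404 mm³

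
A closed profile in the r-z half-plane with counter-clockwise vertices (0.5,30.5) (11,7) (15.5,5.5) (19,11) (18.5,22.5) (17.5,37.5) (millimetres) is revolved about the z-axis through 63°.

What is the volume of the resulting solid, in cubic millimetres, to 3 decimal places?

Profile (r,z), 6 vertices: (0.5,30.5) (11,7) (15.5,5.5) (19,11) (18.5,22.5) (17.5,37.5)
edge 0: (0.5,30.5)→(11,7)  cross = 0.5·7 − 11·30.5 = -332.0000; (r_i+r_j)·cross = 11.5·-332.0000 = -3818.0000
edge 1: (11,7)→(15.5,5.5)  cross = 11·5.5 − 15.5·7 = -48.0000; (r_i+r_j)·cross = 26.5·-48.0000 = -1272.0000
edge 2: (15.5,5.5)→(19,11)  cross = 15.5·11 − 19·5.5 = 66.0000; (r_i+r_j)·cross = 34.5·66.0000 = 2277.0000
edge 3: (19,11)→(18.5,22.5)  cross = 19·22.5 − 18.5·11 = 224.0000; (r_i+r_j)·cross = 37.5·224.0000 = 8400.0000
edge 4: (18.5,22.5)→(17.5,37.5)  cross = 18.5·37.5 − 17.5·22.5 = 300.0000; (r_i+r_j)·cross = 36·300.0000 = 10800.0000
edge 5: (17.5,37.5)→(0.5,30.5)  cross = 17.5·30.5 − 0.5·37.5 = 515.0000; (r_i+r_j)·cross = 18·515.0000 = 9270.0000
Σcross = 725.0000 → A = |Σcross|/2 = 362.5000 mm²
Σ(r_i+r_j)·cross = 25657.0000 → first moment M = |Σ|/6 = 4276.1667
R_c = M/A = 4276.1667/362.5000 = 11.7963 mm
θ = 63° = 1.099557 rad
V = θ·R_c·A = 1.099557·11.7963·362.5000 = 4701.891 mm³

Volume = 4701.891 mm³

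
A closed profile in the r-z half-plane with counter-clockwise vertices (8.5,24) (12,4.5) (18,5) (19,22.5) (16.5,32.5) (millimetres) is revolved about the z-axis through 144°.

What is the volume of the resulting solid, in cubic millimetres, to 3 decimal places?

Volume = 7311.847 mm³

Profile (r,z), 5 vertices: (8.5,24) (12,4.5) (18,5) (19,22.5) (16.5,32.5)
edge 0: (8.5,24)→(12,4.5)  cross = 8.5·4.5 − 12·24 = -249.7500; (r_i+r_j)·cross = 20.5·-249.7500 = -5119.8750
edge 1: (12,4.5)→(18,5)  cross = 12·5 − 18·4.5 = -21.0000; (r_i+r_j)·cross = 30·-21.0000 = -630.0000
edge 2: (18,5)→(19,22.5)  cross = 18·22.5 − 19·5 = 310.0000; (r_i+r_j)·cross = 37·310.0000 = 11470.0000
edge 3: (19,22.5)→(16.5,32.5)  cross = 19·32.5 − 16.5·22.5 = 246.2500; (r_i+r_j)·cross = 35.5·246.2500 = 8741.8750
edge 4: (16.5,32.5)→(8.5,24)  cross = 16.5·24 − 8.5·32.5 = 119.7500; (r_i+r_j)·cross = 25·119.7500 = 2993.7500
Σcross = 405.2500 → A = |Σcross|/2 = 202.6250 mm²
Σ(r_i+r_j)·cross = 17455.7500 → first moment M = |Σ|/6 = 2909.2917
R_c = M/A = 2909.2917/202.6250 = 14.3580 mm
θ = 144° = 2.513274 rad
V = θ·R_c·A = 2.513274·14.3580·202.6250 = 7311.847 mm³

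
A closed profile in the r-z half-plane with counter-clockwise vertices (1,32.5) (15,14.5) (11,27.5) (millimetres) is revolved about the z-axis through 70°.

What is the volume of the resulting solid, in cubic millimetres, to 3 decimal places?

Profile (r,z), 3 vertices: (1,32.5) (15,14.5) (11,27.5)
edge 0: (1,32.5)→(15,14.5)  cross = 1·14.5 − 15·32.5 = -473.0000; (r_i+r_j)·cross = 16·-473.0000 = -7568.0000
edge 1: (15,14.5)→(11,27.5)  cross = 15·27.5 − 11·14.5 = 253.0000; (r_i+r_j)·cross = 26·253.0000 = 6578.0000
edge 2: (11,27.5)→(1,32.5)  cross = 11·32.5 − 1·27.5 = 330.0000; (r_i+r_j)·cross = 12·330.0000 = 3960.0000
Σcross = 110.0000 → A = |Σcross|/2 = 55.0000 mm²
Σ(r_i+r_j)·cross = 2970.0000 → first moment M = |Σ|/6 = 495.0000
R_c = M/A = 495.0000/55.0000 = 9.0000 mm
θ = 70° = 1.221730 rad
V = θ·R_c·A = 1.221730·9.0000·55.0000 = 604.757 mm³

Volume = 604.757 mm³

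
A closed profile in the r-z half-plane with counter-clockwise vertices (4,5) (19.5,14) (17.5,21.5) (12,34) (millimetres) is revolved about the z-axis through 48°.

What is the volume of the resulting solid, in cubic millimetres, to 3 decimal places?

Profile (r,z), 4 vertices: (4,5) (19.5,14) (17.5,21.5) (12,34)
edge 0: (4,5)→(19.5,14)  cross = 4·14 − 19.5·5 = -41.5000; (r_i+r_j)·cross = 23.5·-41.5000 = -975.2500
edge 1: (19.5,14)→(17.5,21.5)  cross = 19.5·21.5 − 17.5·14 = 174.2500; (r_i+r_j)·cross = 37·174.2500 = 6447.2500
edge 2: (17.5,21.5)→(12,34)  cross = 17.5·34 − 12·21.5 = 337.0000; (r_i+r_j)·cross = 29.5·337.0000 = 9941.5000
edge 3: (12,34)→(4,5)  cross = 12·5 − 4·34 = -76.0000; (r_i+r_j)·cross = 16·-76.0000 = -1216.0000
Σcross = 393.7500 → A = |Σcross|/2 = 196.8750 mm²
Σ(r_i+r_j)·cross = 14197.5000 → first moment M = |Σ|/6 = 2366.2500
R_c = M/A = 2366.2500/196.8750 = 12.0190 mm
θ = 48° = 0.837758 rad
V = θ·R_c·A = 0.837758·12.0190·196.8750 = 1982.345 mm³

Volume = 1982.345 mm³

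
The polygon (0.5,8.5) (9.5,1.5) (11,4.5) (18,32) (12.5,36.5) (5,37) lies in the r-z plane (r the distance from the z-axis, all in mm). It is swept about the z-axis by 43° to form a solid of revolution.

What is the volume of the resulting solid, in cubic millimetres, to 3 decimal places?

Profile (r,z), 6 vertices: (0.5,8.5) (9.5,1.5) (11,4.5) (18,32) (12.5,36.5) (5,37)
edge 0: (0.5,8.5)→(9.5,1.5)  cross = 0.5·1.5 − 9.5·8.5 = -80.0000; (r_i+r_j)·cross = 10·-80.0000 = -800.0000
edge 1: (9.5,1.5)→(11,4.5)  cross = 9.5·4.5 − 11·1.5 = 26.2500; (r_i+r_j)·cross = 20.5·26.2500 = 538.1250
edge 2: (11,4.5)→(18,32)  cross = 11·32 − 18·4.5 = 271.0000; (r_i+r_j)·cross = 29·271.0000 = 7859.0000
edge 3: (18,32)→(12.5,36.5)  cross = 18·36.5 − 12.5·32 = 257.0000; (r_i+r_j)·cross = 30.5·257.0000 = 7838.5000
edge 4: (12.5,36.5)→(5,37)  cross = 12.5·37 − 5·36.5 = 280.0000; (r_i+r_j)·cross = 17.5·280.0000 = 4900.0000
edge 5: (5,37)→(0.5,8.5)  cross = 5·8.5 − 0.5·37 = 24.0000; (r_i+r_j)·cross = 5.5·24.0000 = 132.0000
Σcross = 778.2500 → A = |Σcross|/2 = 389.1250 mm²
Σ(r_i+r_j)·cross = 20467.6250 → first moment M = |Σ|/6 = 3411.2708
R_c = M/A = 3411.2708/389.1250 = 8.7665 mm
θ = 43° = 0.750492 rad
V = θ·R_c·A = 0.750492·8.7665·389.1250 = 2560.130 mm³

Volume = 2560.130 mm³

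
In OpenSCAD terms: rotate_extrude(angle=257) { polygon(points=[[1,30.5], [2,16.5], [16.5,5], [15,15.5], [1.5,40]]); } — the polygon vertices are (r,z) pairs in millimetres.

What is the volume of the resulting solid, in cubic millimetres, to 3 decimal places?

Volume = 7654.686 mm³

Profile (r,z), 5 vertices: (1,30.5) (2,16.5) (16.5,5) (15,15.5) (1.5,40)
edge 0: (1,30.5)→(2,16.5)  cross = 1·16.5 − 2·30.5 = -44.5000; (r_i+r_j)·cross = 3·-44.5000 = -133.5000
edge 1: (2,16.5)→(16.5,5)  cross = 2·5 − 16.5·16.5 = -262.2500; (r_i+r_j)·cross = 18.5·-262.2500 = -4851.6250
edge 2: (16.5,5)→(15,15.5)  cross = 16.5·15.5 − 15·5 = 180.7500; (r_i+r_j)·cross = 31.5·180.7500 = 5693.6250
edge 3: (15,15.5)→(1.5,40)  cross = 15·40 − 1.5·15.5 = 576.7500; (r_i+r_j)·cross = 16.5·576.7500 = 9516.3750
edge 4: (1.5,40)→(1,30.5)  cross = 1.5·30.5 − 1·40 = 5.7500; (r_i+r_j)·cross = 2.5·5.7500 = 14.3750
Σcross = 456.5000 → A = |Σcross|/2 = 228.2500 mm²
Σ(r_i+r_j)·cross = 10239.2500 → first moment M = |Σ|/6 = 1706.5417
R_c = M/A = 1706.5417/228.2500 = 7.4766 mm
θ = 257° = 4.485496 rad
V = θ·R_c·A = 4.485496·7.4766·228.2500 = 7654.686 mm³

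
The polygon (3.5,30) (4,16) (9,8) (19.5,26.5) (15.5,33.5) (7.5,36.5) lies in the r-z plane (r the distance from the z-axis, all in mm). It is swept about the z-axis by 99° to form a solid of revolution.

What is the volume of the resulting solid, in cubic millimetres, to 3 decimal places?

Volume = 4954.972 mm³

Profile (r,z), 6 vertices: (3.5,30) (4,16) (9,8) (19.5,26.5) (15.5,33.5) (7.5,36.5)
edge 0: (3.5,30)→(4,16)  cross = 3.5·16 − 4·30 = -64.0000; (r_i+r_j)·cross = 7.5·-64.0000 = -480.0000
edge 1: (4,16)→(9,8)  cross = 4·8 − 9·16 = -112.0000; (r_i+r_j)·cross = 13·-112.0000 = -1456.0000
edge 2: (9,8)→(19.5,26.5)  cross = 9·26.5 − 19.5·8 = 82.5000; (r_i+r_j)·cross = 28.5·82.5000 = 2351.2500
edge 3: (19.5,26.5)→(15.5,33.5)  cross = 19.5·33.5 − 15.5·26.5 = 242.5000; (r_i+r_j)·cross = 35·242.5000 = 8487.5000
edge 4: (15.5,33.5)→(7.5,36.5)  cross = 15.5·36.5 − 7.5·33.5 = 314.5000; (r_i+r_j)·cross = 23·314.5000 = 7233.5000
edge 5: (7.5,36.5)→(3.5,30)  cross = 7.5·30 − 3.5·36.5 = 97.2500; (r_i+r_j)·cross = 11·97.2500 = 1069.7500
Σcross = 560.7500 → A = |Σcross|/2 = 280.3750 mm²
Σ(r_i+r_j)·cross = 17206.0000 → first moment M = |Σ|/6 = 2867.6667
R_c = M/A = 2867.6667/280.3750 = 10.2280 mm
θ = 99° = 1.727876 rad
V = θ·R_c·A = 1.727876·10.2280·280.3750 = 4954.972 mm³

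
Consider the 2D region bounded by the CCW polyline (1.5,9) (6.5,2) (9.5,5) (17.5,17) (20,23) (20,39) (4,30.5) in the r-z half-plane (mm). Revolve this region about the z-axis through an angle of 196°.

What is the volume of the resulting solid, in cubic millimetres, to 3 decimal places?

Volume = 15824.902 mm³

Profile (r,z), 7 vertices: (1.5,9) (6.5,2) (9.5,5) (17.5,17) (20,23) (20,39) (4,30.5)
edge 0: (1.5,9)→(6.5,2)  cross = 1.5·2 − 6.5·9 = -55.5000; (r_i+r_j)·cross = 8·-55.5000 = -444.0000
edge 1: (6.5,2)→(9.5,5)  cross = 6.5·5 − 9.5·2 = 13.5000; (r_i+r_j)·cross = 16·13.5000 = 216.0000
edge 2: (9.5,5)→(17.5,17)  cross = 9.5·17 − 17.5·5 = 74.0000; (r_i+r_j)·cross = 27·74.0000 = 1998.0000
edge 3: (17.5,17)→(20,23)  cross = 17.5·23 − 20·17 = 62.5000; (r_i+r_j)·cross = 37.5·62.5000 = 2343.7500
edge 4: (20,23)→(20,39)  cross = 20·39 − 20·23 = 320.0000; (r_i+r_j)·cross = 40·320.0000 = 12800.0000
edge 5: (20,39)→(4,30.5)  cross = 20·30.5 − 4·39 = 454.0000; (r_i+r_j)·cross = 24·454.0000 = 10896.0000
edge 6: (4,30.5)→(1.5,9)  cross = 4·9 − 1.5·30.5 = -9.7500; (r_i+r_j)·cross = 5.5·-9.7500 = -53.6250
Σcross = 858.7500 → A = |Σcross|/2 = 429.3750 mm²
Σ(r_i+r_j)·cross = 27756.1250 → first moment M = |Σ|/6 = 4626.0208
R_c = M/A = 4626.0208/429.3750 = 10.7738 mm
θ = 196° = 3.420845 rad
V = θ·R_c·A = 3.420845·10.7738·429.3750 = 15824.902 mm³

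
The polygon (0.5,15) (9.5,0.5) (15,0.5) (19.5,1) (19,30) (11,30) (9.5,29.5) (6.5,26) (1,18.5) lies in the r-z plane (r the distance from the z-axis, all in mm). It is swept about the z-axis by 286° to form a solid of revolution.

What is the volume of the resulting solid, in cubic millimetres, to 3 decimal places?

Volume = 25034.331 mm³

Profile (r,z), 9 vertices: (0.5,15) (9.5,0.5) (15,0.5) (19.5,1) (19,30) (11,30) (9.5,29.5) (6.5,26) (1,18.5)
edge 0: (0.5,15)→(9.5,0.5)  cross = 0.5·0.5 − 9.5·15 = -142.2500; (r_i+r_j)·cross = 10·-142.2500 = -1422.5000
edge 1: (9.5,0.5)→(15,0.5)  cross = 9.5·0.5 − 15·0.5 = -2.7500; (r_i+r_j)·cross = 24.5·-2.7500 = -67.3750
edge 2: (15,0.5)→(19.5,1)  cross = 15·1 − 19.5·0.5 = 5.2500; (r_i+r_j)·cross = 34.5·5.2500 = 181.1250
edge 3: (19.5,1)→(19,30)  cross = 19.5·30 − 19·1 = 566.0000; (r_i+r_j)·cross = 38.5·566.0000 = 21791.0000
edge 4: (19,30)→(11,30)  cross = 19·30 − 11·30 = 240.0000; (r_i+r_j)·cross = 30·240.0000 = 7200.0000
edge 5: (11,30)→(9.5,29.5)  cross = 11·29.5 − 9.5·30 = 39.5000; (r_i+r_j)·cross = 20.5·39.5000 = 809.7500
edge 6: (9.5,29.5)→(6.5,26)  cross = 9.5·26 − 6.5·29.5 = 55.2500; (r_i+r_j)·cross = 16·55.2500 = 884.0000
edge 7: (6.5,26)→(1,18.5)  cross = 6.5·18.5 − 1·26 = 94.2500; (r_i+r_j)·cross = 7.5·94.2500 = 706.8750
edge 8: (1,18.5)→(0.5,15)  cross = 1·15 − 0.5·18.5 = 5.7500; (r_i+r_j)·cross = 1.5·5.7500 = 8.6250
Σcross = 861.0000 → A = |Σcross|/2 = 430.5000 mm²
Σ(r_i+r_j)·cross = 30091.5000 → first moment M = |Σ|/6 = 5015.2500
R_c = M/A = 5015.2500/430.5000 = 11.6498 mm
θ = 286° = 4.991642 rad
V = θ·R_c·A = 4.991642·11.6498·430.5000 = 25034.331 mm³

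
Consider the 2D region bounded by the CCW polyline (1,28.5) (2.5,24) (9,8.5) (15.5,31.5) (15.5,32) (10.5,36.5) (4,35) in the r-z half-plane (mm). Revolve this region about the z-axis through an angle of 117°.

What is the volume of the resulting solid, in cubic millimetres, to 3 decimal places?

Profile (r,z), 7 vertices: (1,28.5) (2.5,24) (9,8.5) (15.5,31.5) (15.5,32) (10.5,36.5) (4,35)
edge 0: (1,28.5)→(2.5,24)  cross = 1·24 − 2.5·28.5 = -47.2500; (r_i+r_j)·cross = 3.5·-47.2500 = -165.3750
edge 1: (2.5,24)→(9,8.5)  cross = 2.5·8.5 − 9·24 = -194.7500; (r_i+r_j)·cross = 11.5·-194.7500 = -2239.6250
edge 2: (9,8.5)→(15.5,31.5)  cross = 9·31.5 − 15.5·8.5 = 151.7500; (r_i+r_j)·cross = 24.5·151.7500 = 3717.8750
edge 3: (15.5,31.5)→(15.5,32)  cross = 15.5·32 − 15.5·31.5 = 7.7500; (r_i+r_j)·cross = 31·7.7500 = 240.2500
edge 4: (15.5,32)→(10.5,36.5)  cross = 15.5·36.5 − 10.5·32 = 229.7500; (r_i+r_j)·cross = 26·229.7500 = 5973.5000
edge 5: (10.5,36.5)→(4,35)  cross = 10.5·35 − 4·36.5 = 221.5000; (r_i+r_j)·cross = 14.5·221.5000 = 3211.7500
edge 6: (4,35)→(1,28.5)  cross = 4·28.5 − 1·35 = 79.0000; (r_i+r_j)·cross = 5·79.0000 = 395.0000
Σcross = 447.7500 → A = |Σcross|/2 = 223.8750 mm²
Σ(r_i+r_j)·cross = 11133.3750 → first moment M = |Σ|/6 = 1855.5625
R_c = M/A = 1855.5625/223.8750 = 8.2884 mm
θ = 117° = 2.042035 rad
V = θ·R_c·A = 2.042035·8.2884·223.8750 = 3789.124 mm³

Volume = 3789.124 mm³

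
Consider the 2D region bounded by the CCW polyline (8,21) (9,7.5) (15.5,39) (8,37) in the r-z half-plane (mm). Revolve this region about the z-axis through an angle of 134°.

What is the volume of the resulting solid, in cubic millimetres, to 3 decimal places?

Volume = 2984.088 mm³

Profile (r,z), 4 vertices: (8,21) (9,7.5) (15.5,39) (8,37)
edge 0: (8,21)→(9,7.5)  cross = 8·7.5 − 9·21 = -129.0000; (r_i+r_j)·cross = 17·-129.0000 = -2193.0000
edge 1: (9,7.5)→(15.5,39)  cross = 9·39 − 15.5·7.5 = 234.7500; (r_i+r_j)·cross = 24.5·234.7500 = 5751.3750
edge 2: (15.5,39)→(8,37)  cross = 15.5·37 − 8·39 = 261.5000; (r_i+r_j)·cross = 23.5·261.5000 = 6145.2500
edge 3: (8,37)→(8,21)  cross = 8·21 − 8·37 = -128.0000; (r_i+r_j)·cross = 16·-128.0000 = -2048.0000
Σcross = 239.2500 → A = |Σcross|/2 = 119.6250 mm²
Σ(r_i+r_j)·cross = 7655.6250 → first moment M = |Σ|/6 = 1275.9375
R_c = M/A = 1275.9375/119.6250 = 10.6661 mm
θ = 134° = 2.338741 rad
V = θ·R_c·A = 2.338741·10.6661·119.6250 = 2984.088 mm³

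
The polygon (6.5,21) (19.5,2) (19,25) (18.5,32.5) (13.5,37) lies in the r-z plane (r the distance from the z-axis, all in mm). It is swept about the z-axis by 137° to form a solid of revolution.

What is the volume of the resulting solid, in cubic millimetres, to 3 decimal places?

Profile (r,z), 5 vertices: (6.5,21) (19.5,2) (19,25) (18.5,32.5) (13.5,37)
edge 0: (6.5,21)→(19.5,2)  cross = 6.5·2 − 19.5·21 = -396.5000; (r_i+r_j)·cross = 26·-396.5000 = -10309.0000
edge 1: (19.5,2)→(19,25)  cross = 19.5·25 − 19·2 = 449.5000; (r_i+r_j)·cross = 38.5·449.5000 = 17305.7500
edge 2: (19,25)→(18.5,32.5)  cross = 19·32.5 − 18.5·25 = 155.0000; (r_i+r_j)·cross = 37.5·155.0000 = 5812.5000
edge 3: (18.5,32.5)→(13.5,37)  cross = 18.5·37 − 13.5·32.5 = 245.7500; (r_i+r_j)·cross = 32·245.7500 = 7864.0000
edge 4: (13.5,37)→(6.5,21)  cross = 13.5·21 − 6.5·37 = 43.0000; (r_i+r_j)·cross = 20·43.0000 = 860.0000
Σcross = 496.7500 → A = |Σcross|/2 = 248.3750 mm²
Σ(r_i+r_j)·cross = 21533.2500 → first moment M = |Σ|/6 = 3588.8750
R_c = M/A = 3588.8750/248.3750 = 14.4494 mm
θ = 137° = 2.391101 rad
V = θ·R_c·A = 2.391101·14.4494·248.3750 = 8581.363 mm³

Volume = 8581.363 mm³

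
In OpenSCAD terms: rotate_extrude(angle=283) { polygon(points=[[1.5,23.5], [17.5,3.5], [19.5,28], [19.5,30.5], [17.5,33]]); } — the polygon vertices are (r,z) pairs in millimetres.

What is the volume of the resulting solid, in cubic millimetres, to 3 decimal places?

Profile (r,z), 5 vertices: (1.5,23.5) (17.5,3.5) (19.5,28) (19.5,30.5) (17.5,33)
edge 0: (1.5,23.5)→(17.5,3.5)  cross = 1.5·3.5 − 17.5·23.5 = -406.0000; (r_i+r_j)·cross = 19·-406.0000 = -7714.0000
edge 1: (17.5,3.5)→(19.5,28)  cross = 17.5·28 − 19.5·3.5 = 421.7500; (r_i+r_j)·cross = 37·421.7500 = 15604.7500
edge 2: (19.5,28)→(19.5,30.5)  cross = 19.5·30.5 − 19.5·28 = 48.7500; (r_i+r_j)·cross = 39·48.7500 = 1901.2500
edge 3: (19.5,30.5)→(17.5,33)  cross = 19.5·33 − 17.5·30.5 = 109.7500; (r_i+r_j)·cross = 37·109.7500 = 4060.7500
edge 4: (17.5,33)→(1.5,23.5)  cross = 17.5·23.5 − 1.5·33 = 361.7500; (r_i+r_j)·cross = 19·361.7500 = 6873.2500
Σcross = 536.0000 → A = |Σcross|/2 = 268.0000 mm²
Σ(r_i+r_j)·cross = 20726.0000 → first moment M = |Σ|/6 = 3454.3333
R_c = M/A = 3454.3333/268.0000 = 12.8893 mm
θ = 283° = 4.939282 rad
V = θ·R_c·A = 4.939282·12.8893·268.0000 = 17061.926 mm³

Volume = 17061.926 mm³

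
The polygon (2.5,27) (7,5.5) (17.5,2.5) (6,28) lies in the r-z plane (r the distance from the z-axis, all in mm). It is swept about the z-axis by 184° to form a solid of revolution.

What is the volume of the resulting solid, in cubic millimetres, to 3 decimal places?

Profile (r,z), 4 vertices: (2.5,27) (7,5.5) (17.5,2.5) (6,28)
edge 0: (2.5,27)→(7,5.5)  cross = 2.5·5.5 − 7·27 = -175.2500; (r_i+r_j)·cross = 9.5·-175.2500 = -1664.8750
edge 1: (7,5.5)→(17.5,2.5)  cross = 7·2.5 − 17.5·5.5 = -78.7500; (r_i+r_j)·cross = 24.5·-78.7500 = -1929.3750
edge 2: (17.5,2.5)→(6,28)  cross = 17.5·28 − 6·2.5 = 475.0000; (r_i+r_j)·cross = 23.5·475.0000 = 11162.5000
edge 3: (6,28)→(2.5,27)  cross = 6·27 − 2.5·28 = 92.0000; (r_i+r_j)·cross = 8.5·92.0000 = 782.0000
Σcross = 313.0000 → A = |Σcross|/2 = 156.5000 mm²
Σ(r_i+r_j)·cross = 8350.2500 → first moment M = |Σ|/6 = 1391.7083
R_c = M/A = 1391.7083/156.5000 = 8.8927 mm
θ = 184° = 3.211406 rad
V = θ·R_c·A = 3.211406·8.8927·156.5000 = 4469.340 mm³

Volume = 4469.340 mm³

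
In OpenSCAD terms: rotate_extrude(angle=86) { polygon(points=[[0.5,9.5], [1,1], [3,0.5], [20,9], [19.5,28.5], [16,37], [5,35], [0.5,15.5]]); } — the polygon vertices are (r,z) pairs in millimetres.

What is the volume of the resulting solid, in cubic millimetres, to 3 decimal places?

Volume = 8399.877 mm³

Profile (r,z), 8 vertices: (0.5,9.5) (1,1) (3,0.5) (20,9) (19.5,28.5) (16,37) (5,35) (0.5,15.5)
edge 0: (0.5,9.5)→(1,1)  cross = 0.5·1 − 1·9.5 = -9.0000; (r_i+r_j)·cross = 1.5·-9.0000 = -13.5000
edge 1: (1,1)→(3,0.5)  cross = 1·0.5 − 3·1 = -2.5000; (r_i+r_j)·cross = 4·-2.5000 = -10.0000
edge 2: (3,0.5)→(20,9)  cross = 3·9 − 20·0.5 = 17.0000; (r_i+r_j)·cross = 23·17.0000 = 391.0000
edge 3: (20,9)→(19.5,28.5)  cross = 20·28.5 − 19.5·9 = 394.5000; (r_i+r_j)·cross = 39.5·394.5000 = 15582.7500
edge 4: (19.5,28.5)→(16,37)  cross = 19.5·37 − 16·28.5 = 265.5000; (r_i+r_j)·cross = 35.5·265.5000 = 9425.2500
edge 5: (16,37)→(5,35)  cross = 16·35 − 5·37 = 375.0000; (r_i+r_j)·cross = 21·375.0000 = 7875.0000
edge 6: (5,35)→(0.5,15.5)  cross = 5·15.5 − 0.5·35 = 60.0000; (r_i+r_j)·cross = 5.5·60.0000 = 330.0000
edge 7: (0.5,15.5)→(0.5,9.5)  cross = 0.5·9.5 − 0.5·15.5 = -3.0000; (r_i+r_j)·cross = 1·-3.0000 = -3.0000
Σcross = 1097.5000 → A = |Σcross|/2 = 548.7500 mm²
Σ(r_i+r_j)·cross = 33577.5000 → first moment M = |Σ|/6 = 5596.2500
R_c = M/A = 5596.2500/548.7500 = 10.1982 mm
θ = 86° = 1.500983 rad
V = θ·R_c·A = 1.500983·10.1982·548.7500 = 8399.877 mm³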